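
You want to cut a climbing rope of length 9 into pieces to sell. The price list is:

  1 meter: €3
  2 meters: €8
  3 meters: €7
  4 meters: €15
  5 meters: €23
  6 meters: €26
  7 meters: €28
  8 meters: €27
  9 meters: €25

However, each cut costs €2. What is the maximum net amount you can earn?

Let net[k] be the best obtainable value from length k. For each k, try every first piece i and keep the best of price[i] + net[k−i] minus the 2 cut fee when i<k.
net[1] = 3
net[2] = 8
net[3] = 9  (first piece 1, then net[2]=8)
net[4] = 15
net[5] = 23
net[6] = 26
net[7] = 29  (first piece 2, then net[5]=23)
net[8] = 32  (first piece 2, then net[6]=26)
net[9] = 36  (first piece 4, then net[5]=23)
One optimal plan: pieces 5 + 4 (1 cut) → €38 − €2 = €36.

36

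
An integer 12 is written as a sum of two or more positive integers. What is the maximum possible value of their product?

81

Define f[k] = max over 1≤i<k of i · max(k−i, f[k−i]); the inner max lets the remainder stay uncut if that's better.
f[2] = 1×max(1,0) = 1×1 = 1
f[3] = max(1×2, 2×1) = 2
f[4] = max(1×3, 2×2, 3×1) = 4
f[5] = max(1×4, 2×3, 3×2, 4×1) = 6
f[6] = max(1×6, 2×4, 3×3, 4×2, 5×1) = 9
f[7] = max(1×9, 2×6, 3×4, 4×3, 5×2, 6×1) = 12
f[8] = max(1×12, 2×9, 3×6, …, 6×2, 7×1) = 18
f[9] = max(1×18, 2×12, 3×9, …, 7×2, 8×1) = 27
f[10] = max(1×27, 2×18, 3×12, …, 8×2, 9×1) = 36
f[11] = max(1×36, 2×27, 3×18, …, 9×2, 10×1) = 54
f[12] = max(1×54, 2×36, 3×27, …, 10×2, 11×1) = 81
One optimal split: 3 + 3 + 3 + 3; product 3×3×3×3 = 81.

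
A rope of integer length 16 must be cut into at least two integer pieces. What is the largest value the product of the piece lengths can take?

324

Let g[k] be the best product for length k (with at least one cut). For each first piece i, the rest contributes max(k−i, g[k−i]).
Small cases: g[2]=1, g[3]=2, g[4]=4, g[5]=6, g[6]=9, g[7]=12, g[8]=18, g[9]=27, g[10]=36.
g[11] = 2·max(9,27) = 2·27 = 54
g[12] = 3·max(9,27) = 3·27 = 81
g[13] = 2·max(11,54) = 2·54 = 108
g[14] = 2·max(12,81) = 2·81 = 162
g[15] = 3·max(12,81) = 3·81 = 243
g[16] = 2·max(14,162) = 2·162 = 324
One optimal split: 3 + 3 + 3 + 3 + 2 + 2; product 3·3·3·3·2·2 = 324.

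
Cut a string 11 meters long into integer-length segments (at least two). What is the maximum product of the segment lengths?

Fill g[k] for k=2..11: at each k try every first piece i and multiply by the better of (k−i) uncut or g[k−i].
g[2] = 1×max(1,0) = 1×1 = 1
g[3] = 1×max(2,1) = 1×2 = 2
g[4] = 2×max(2,1) = 2×2 = 4
g[5] = 2×max(3,2) = 2×3 = 6
g[6] = 3×max(3,2) = 3×3 = 9
g[7] = 2×max(5,6) = 2×6 = 12
g[8] = 2×max(6,9) = 2×9 = 18
g[9] = 3×max(6,9) = 3×9 = 27
g[10] = 2×max(8,18) = 2×18 = 36
g[11] = 2×max(9,27) = 2×27 = 54
One optimal split: 3 + 3 + 3 + 2; product 3×3×3×2 = 54.

54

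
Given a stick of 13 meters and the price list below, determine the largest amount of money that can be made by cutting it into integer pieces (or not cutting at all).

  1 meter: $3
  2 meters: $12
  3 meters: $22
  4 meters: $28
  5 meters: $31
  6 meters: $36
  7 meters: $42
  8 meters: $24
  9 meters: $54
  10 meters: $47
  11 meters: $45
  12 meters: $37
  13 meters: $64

Let best[k] be the best obtainable value from length k. For each k, try every first piece i and keep the best of price[i] + best[k−i].
best[1] = 3
best[2] = max(3+3, 12+0) = 12
best[3] = max(3+12, 12+3, 22+0) = 22
best[4] = max(3+22, 12+12, 22+3, 28+0) = 28
best[5] = max(3+28, 12+22, 22+12, 28+3, 31+0) = 34
best[6] = max(3+34, 12+28, 22+22, 28+12, 31+3, 36+0) = 44
best[7] = max(3+44, 12+34, 22+28, …, 36+3, 42+0) = 50
best[8] = max(3+50, 12+44, 22+34, …, 42+3, 24+0) = 56
best[9] = max(3+56, 12+50, 22+44, …, 24+3, 54+0) = 66
best[10] = max(3+66, 12+56, 22+50, …, 54+3, 47+0) = 72
best[11] = max(3+72, 12+66, 22+56, …, 47+3, 45+0) = 78
best[12] = max(3+78, 12+72, 22+66, …, 45+3, 37+0) = 88
best[13] = max(3+88, 12+78, 22+72, …, 37+3, 64+0) = 94
One optimal cutting: 4 + 3 + 3 + 3 → $28 + $22 + $22 + $22 = $94.

94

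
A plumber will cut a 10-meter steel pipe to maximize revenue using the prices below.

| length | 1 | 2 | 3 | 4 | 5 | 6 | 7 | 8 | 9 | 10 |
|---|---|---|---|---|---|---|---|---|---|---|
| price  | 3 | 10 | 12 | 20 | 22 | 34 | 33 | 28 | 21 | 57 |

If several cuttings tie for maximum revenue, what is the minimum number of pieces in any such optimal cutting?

Let r[k] be the best obtainable value from length k. For each k, try every first piece i and keep the best of price[i] + r[k−i].
r[1] = 3
r[2] = max(3+3, 10+0) = 10
r[3] = max(3+10, 10+3, 12+0) = 13
r[4] = max(3+13, 10+10, 12+3, 20+0) = 20
r[5] = max(3+20, 10+13, 12+10, 20+3, 22+0) = 23
r[6] = max(3+23, 10+20, 12+13, 20+10, 22+3, 34+0) = 34
r[7] = max(3+34, 10+23, 12+20, …, 34+3, 33+0) = 37
r[8] = max(3+37, 10+34, 12+23, …, 33+3, 28+0) = 44
r[9] = max(3+44, 10+37, 12+34, …, 28+3, 21+0) = 47
r[10] = max(3+47, 10+44, 12+37, …, 21+3, 57+0) = 57
Maximum revenue is $57.
Now minimize piece count subject to staying optimal: for each k, pieces[k] = 1 + min over i with p[i]+r[k−i]=r[k] of pieces[k−i].
pieces[7] = 2
pieces[8] = 2
pieces[9] = 3
pieces[10] = 1

1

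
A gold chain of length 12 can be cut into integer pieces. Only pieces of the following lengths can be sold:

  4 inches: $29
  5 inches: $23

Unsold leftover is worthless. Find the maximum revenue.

87

Let r[k] be the best obtainable value from length k. For each k, try every first piece i and keep the best of price[i] + r[k−i].
r[1] = 0
r[2] = 0
r[3] = 0
r[4] = 29
r[5] = max(29+0, 23+0) = 29
r[6] = max(29+0, 23+0) = 29
r[7] = max(29+0, 23+0) = 29
r[8] = max(29+29, 23+0) = 58
r[9] = max(29+29, 23+29) = 58
r[10] = max(29+29, 23+29) = 58
r[11] = max(29+29, 23+29) = 58
r[12] = max(29+58, 23+29) = 87
One optimal cutting: 4 + 4 + 4 → $87.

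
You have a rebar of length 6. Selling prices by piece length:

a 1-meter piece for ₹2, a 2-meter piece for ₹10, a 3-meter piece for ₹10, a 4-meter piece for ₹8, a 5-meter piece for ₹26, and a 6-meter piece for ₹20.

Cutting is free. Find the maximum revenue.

Build r[k] bottom-up: r[k] = max over allowed piece i of (p[i] + r[k−i]).
r[1] = 2
r[2] = 10
r[3] = 12  (first piece 1, then r[2]=10)
r[4] = 20  (first piece 2, then r[2]=10)
r[5] = 26
r[6] = 30  (first piece 2, then r[4]=20)
One optimal cutting: 2 + 2 + 2 → ₹10 + ₹10 + ₹10 = ₹30.

30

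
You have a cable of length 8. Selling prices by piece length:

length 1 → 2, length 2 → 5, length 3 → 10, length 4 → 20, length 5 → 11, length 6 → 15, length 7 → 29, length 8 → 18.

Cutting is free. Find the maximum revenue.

Build v[k] bottom-up: v[k] = max over allowed piece i of (p[i] + v[k−i]).
v[1] = 2
v[2] = max(2+2, 5+0) = 5
v[3] = max(2+5, 5+2, 10+0) = 10
v[4] = max(2+10, 5+5, 10+2, 20+0) = 20
v[5] = max(2+20, 5+10, 10+5, 20+2, 11+0) = 22
v[6] = max(2+22, 5+20, 10+10, 20+5, 11+2, 15+0) = 25
v[7] = max(2+25, 5+22, 10+20, …, 15+2, 29+0) = 30
v[8] = max(2+30, 5+25, 10+22, …, 29+2, 18+0) = 40
One optimal cutting: 4 + 4 → 20 + 20 = 40.

40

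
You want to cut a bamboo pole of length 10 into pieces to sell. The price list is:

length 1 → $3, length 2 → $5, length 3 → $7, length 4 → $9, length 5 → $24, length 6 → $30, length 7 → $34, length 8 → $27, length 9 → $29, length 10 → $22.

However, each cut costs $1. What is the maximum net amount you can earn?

Consider every possible first cut. v[k] is the best of p[i]+v[k−i] over all sellable i≤k, charging 1 whenever i<k.
v[1] = 3
v[2] = max(3+3-1, 5+0) = 5
v[3] = max(3+5-1, 5+3-1, 7+0) = 7
v[4] = max(3+7-1, 5+5-1, 7+3-1, 9+0) = 9
v[5] = max(3+9-1, 5+7-1, 7+5-1, 9+3-1, 24+0) = 24
v[6] = max(3+24-1, 5+9-1, 7+7-1, 9+5-1, 24+3-1, 30+0) = 30
v[7] = max(3+30-1, 5+24-1, 7+9-1, …, 30+3-1, 34+0) = 34
v[8] = max(3+34-1, 5+30-1, 7+24-1, …, 34+3-1, 27+0) = 36
v[9] = max(3+36-1, 5+34-1, 7+30-1, …, 27+3-1, 29+0) = 38
v[10] = max(3+38-1, 5+36-1, 7+34-1, …, 29+3-1, 22+0) = 47
One optimal plan: pieces 5 + 5 (1 cut) → $48 − $1 = $47.

47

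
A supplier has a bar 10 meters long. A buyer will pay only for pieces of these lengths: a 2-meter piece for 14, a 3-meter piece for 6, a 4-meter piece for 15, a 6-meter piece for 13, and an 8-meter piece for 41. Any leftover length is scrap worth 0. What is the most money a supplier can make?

70

Build best[k] bottom-up: best[k] = max over allowed piece i of (p[i] + best[k−i]).
best[1] = 0
best[2] = 14
best[3] = max(14+0, 6+0) = 14
best[4] = max(14+14, 6+0, 15+0) = 28
best[5] = max(14+14, 6+14, 15+0) = 28
best[6] = max(14+28, 6+14, 15+14, 13+0) = 42
best[7] = max(14+28, 6+28, 15+14, 13+0) = 42
best[8] = max(14+42, 6+28, 15+28, 13+14, 41+0) = 56
best[9] = max(14+42, 6+42, 15+28, 13+14, 41+0) = 56
best[10] = max(14+56, 6+42, 15+42, 13+28, 41+14) = 70
One optimal cutting: 2 + 2 + 2 + 2 + 2 → 70.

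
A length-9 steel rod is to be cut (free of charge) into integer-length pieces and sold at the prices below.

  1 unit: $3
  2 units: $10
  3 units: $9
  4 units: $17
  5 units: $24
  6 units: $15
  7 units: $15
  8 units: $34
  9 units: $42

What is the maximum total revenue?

44

Let R[k] be the best obtainable value from length k. For each k, try every first piece i and keep the best of price[i] + R[k−i].
R[1] = 3
R[2] = max(3+3, 10+0) = 10
R[3] = max(3+10, 10+3, 9+0) = 13
R[4] = max(3+13, 10+10, 9+3, 17+0) = 20
R[5] = max(3+20, 10+13, 9+10, 17+3, 24+0) = 24
R[6] = max(3+24, 10+20, 9+13, 17+10, 24+3, 15+0) = 30
R[7] = max(3+30, 10+24, 9+20, …, 15+3, 15+0) = 34
R[8] = max(3+34, 10+30, 9+24, …, 15+3, 34+0) = 40
R[9] = max(3+40, 10+34, 9+30, …, 34+3, 42+0) = 44
One optimal cutting: 5 + 2 + 2 → $24 + $10 + $10 = $44.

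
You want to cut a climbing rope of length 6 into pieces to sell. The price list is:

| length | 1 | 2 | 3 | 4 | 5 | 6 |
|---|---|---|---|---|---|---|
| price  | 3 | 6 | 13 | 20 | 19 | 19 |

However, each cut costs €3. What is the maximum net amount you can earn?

23

Let v[k] be the best obtainable value from length k. For each k, try every first piece i and keep the best of price[i] + v[k−i] minus the 3 cut fee when i<k.
v[1] = 3
v[2] = max(3+3-3, 6+0) = 6
v[3] = max(3+6-3, 6+3-3, 13+0) = 13
v[4] = max(3+13-3, 6+6-3, 13+3-3, 20+0) = 20
v[5] = max(3+20-3, 6+13-3, 13+6-3, 20+3-3, 19+0) = 20
v[6] = max(3+20-3, 6+20-3, 13+13-3, 20+6-3, 19+3-3, 19+0) = 23
One optimal plan: pieces 4 + 2 (1 cut) → €26 − €3 = €23.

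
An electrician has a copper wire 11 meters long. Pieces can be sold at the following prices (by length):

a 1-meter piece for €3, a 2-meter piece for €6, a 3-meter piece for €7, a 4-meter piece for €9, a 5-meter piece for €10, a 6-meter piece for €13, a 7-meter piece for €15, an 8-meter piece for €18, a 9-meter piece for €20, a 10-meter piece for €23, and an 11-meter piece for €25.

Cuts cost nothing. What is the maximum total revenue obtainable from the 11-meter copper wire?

33

Build r[k] bottom-up: r[k] = max over allowed piece i of (p[i] + r[k−i]).
r[1] = 3
r[2] = max(3+3, 6+0) = 6
r[3] = max(3+6, 6+3, 7+0) = 9
r[4] = max(3+9, 6+6, 7+3, 9+0) = 12
r[5] = max(3+12, 6+9, 7+6, 9+3, 10+0) = 15
r[6] = max(3+15, 6+12, 7+9, 9+6, 10+3, 13+0) = 18
r[7] = max(3+18, 6+15, 7+12, …, 13+3, 15+0) = 21
r[8] = max(3+21, 6+18, 7+15, …, 15+3, 18+0) = 24
r[9] = max(3+24, 6+21, 7+18, …, 18+3, 20+0) = 27
r[10] = max(3+27, 6+24, 7+21, …, 20+3, 23+0) = 30
r[11] = max(3+30, 6+27, 7+24, …, 23+3, 25+0) = 33
One optimal cutting: 1 + 1 + 1 + 1 + 1 + 1 + 1 + 1 + 1 + 1 + 1 → €3 + €3 + €3 + €3 + €3 + €3 + €3 + €3 + €3 + €3 + €3 = €33.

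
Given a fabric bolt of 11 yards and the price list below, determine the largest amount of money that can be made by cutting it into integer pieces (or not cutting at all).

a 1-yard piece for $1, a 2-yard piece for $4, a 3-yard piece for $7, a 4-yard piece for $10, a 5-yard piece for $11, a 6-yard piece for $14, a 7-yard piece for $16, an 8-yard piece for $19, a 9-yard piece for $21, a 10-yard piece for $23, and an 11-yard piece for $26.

27

Build R[k] bottom-up: R[k] = max over allowed piece i of (p[i] + R[k−i]).
R[1] = 1
R[2] = max(1+1, 4+0) = 4
R[3] = max(1+4, 4+1, 7+0) = 7
R[4] = max(1+7, 4+4, 7+1, 10+0) = 10
R[5] = max(1+10, 4+7, 7+4, 10+1, 11+0) = 11
R[6] = max(1+11, 4+10, 7+7, 10+4, 11+1, 14+0) = 14
R[7] = max(1+14, 4+11, 7+10, …, 14+1, 16+0) = 17
R[8] = max(1+17, 4+14, 7+11, …, 16+1, 19+0) = 20
R[9] = max(1+20, 4+17, 7+14, …, 19+1, 21+0) = 21
R[10] = max(1+21, 4+20, 7+17, …, 21+1, 23+0) = 24
R[11] = max(1+24, 4+21, 7+20, …, 23+1, 26+0) = 27
One optimal cutting: 4 + 4 + 3 → $10 + $10 + $7 = $27.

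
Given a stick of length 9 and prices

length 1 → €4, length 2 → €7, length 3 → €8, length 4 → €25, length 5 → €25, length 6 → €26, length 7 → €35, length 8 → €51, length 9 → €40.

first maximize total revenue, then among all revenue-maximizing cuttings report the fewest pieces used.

2

Consider every possible first cut. r[k] is the best of p[i]+r[k−i] over all sellable i≤k.
r[1] = 4
r[2] = 8  (first piece 1, then r[1]=4)
r[3] = 12  (first piece 1, then r[2]=8)
r[4] = 25
r[5] = 29  (first piece 1, then r[4]=25)
r[6] = 33  (first piece 1, then r[5]=29)
r[7] = 37  (first piece 1, then r[6]=33)
r[8] = 51
r[9] = 55  (first piece 1, then r[8]=51)
Maximum revenue is €55.
Now minimize piece count subject to staying optimal: for each k, pieces[k] = 1 + min over i with p[i]+r[k−i]=r[k] of pieces[k−i].
pieces[6] = 3
pieces[7] = 4
pieces[8] = 1
pieces[9] = 2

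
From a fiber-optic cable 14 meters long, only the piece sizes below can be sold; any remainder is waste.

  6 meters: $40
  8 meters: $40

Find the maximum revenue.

80

Consider every possible first cut. f[k] is the best of p[i]+f[k−i] over all sellable i≤k.
f[1] = 0
f[2] = 0
f[3] = 0
f[4] = 0
f[5] = 0
f[6] = 40
f[7] = 40
f[8] = max(40+0, 40+0) = 40
f[9] = max(40+0, 40+0) = 40
f[10] = max(40+0, 40+0) = 40
f[11] = max(40+0, 40+0) = 40
f[12] = max(40+40, 40+0) = 80
f[13] = max(40+40, 40+0) = 80
f[14] = max(40+40, 40+40) = 80
One optimal cutting: pieces 6 + 6 with 2 meters of scrap → $80.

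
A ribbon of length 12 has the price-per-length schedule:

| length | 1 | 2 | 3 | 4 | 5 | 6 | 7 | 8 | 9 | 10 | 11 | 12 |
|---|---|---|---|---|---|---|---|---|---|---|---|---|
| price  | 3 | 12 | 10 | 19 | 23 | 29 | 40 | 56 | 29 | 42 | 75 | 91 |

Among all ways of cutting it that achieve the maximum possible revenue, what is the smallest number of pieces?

1

Build r[k] bottom-up: r[k] = max over allowed piece i of (p[i] + r[k−i]).
r[1] = 3
r[2] = max(3+3, 12+0) = 12
r[3] = max(3+12, 12+3, 10+0) = 15
r[4] = max(3+15, 12+12, 10+3, 19+0) = 24
r[5] = max(3+24, 12+15, 10+12, 19+3, 23+0) = 27
r[6] = max(3+27, 12+24, 10+15, 19+12, 23+3, 29+0) = 36
r[7] = max(3+36, 12+27, 10+24, …, 29+3, 40+0) = 40
r[8] = max(3+40, 12+36, 10+27, …, 40+3, 56+0) = 56
r[9] = max(3+56, 12+40, 10+36, …, 56+3, 29+0) = 59
r[10] = max(3+59, 12+56, 10+40, …, 29+3, 42+0) = 68
r[11] = max(3+68, 12+59, 10+56, …, 42+3, 75+0) = 75
r[12] = max(3+75, 12+68, 10+59, …, 75+3, 91+0) = 91
Maximum revenue is ¢91.
Now minimize piece count subject to staying optimal: for each k, pieces[k] = 1 + min over i with p[i]+r[k−i]=r[k] of pieces[k−i].
pieces[9] = 2
pieces[10] = 2
pieces[11] = 1
pieces[12] = 1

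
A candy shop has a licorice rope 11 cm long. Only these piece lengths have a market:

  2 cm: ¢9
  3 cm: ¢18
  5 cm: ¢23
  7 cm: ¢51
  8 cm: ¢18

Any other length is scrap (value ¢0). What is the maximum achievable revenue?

69

Let best[k] be the best obtainable value from length k. For each k, try every first piece i and keep the best of price[i] + best[k−i].
best[1] = 0
best[2] = 9
best[3] = max(9+0, 18+0) = 18
best[4] = max(9+9, 18+0) = 18
best[5] = max(9+18, 18+9, 23+0) = 27
best[6] = max(9+18, 18+18, 23+0) = 36
best[7] = max(9+27, 18+18, 23+9, 51+0) = 51
best[8] = max(9+36, 18+27, 23+18, 51+0, 18+0) = 51
best[9] = max(9+51, 18+36, 23+18, 51+9, 18+0) = 60
best[10] = max(9+51, 18+51, 23+27, 51+18, 18+9) = 69
best[11] = max(9+60, 18+51, 23+36, 51+18, 18+18) = 69
One optimal cutting: pieces 7 + 3 with 1 cm of scrap → ¢69.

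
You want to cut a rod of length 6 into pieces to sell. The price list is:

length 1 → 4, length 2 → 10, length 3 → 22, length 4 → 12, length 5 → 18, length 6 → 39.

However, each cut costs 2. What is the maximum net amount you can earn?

42

Let net[k] be the best obtainable value from length k. For each k, try every first piece i and keep the best of price[i] + net[k−i] minus the 2 cut fee when i<k.
net[1] = 4
net[2] = max(4+4-2, 10+0) = 10
net[3] = max(4+10-2, 10+4-2, 22+0) = 22
net[4] = max(4+22-2, 10+10-2, 22+4-2, 12+0) = 24
net[5] = max(4+24-2, 10+22-2, 22+10-2, 12+4-2, 18+0) = 30
net[6] = max(4+30-2, 10+24-2, 22+22-2, 12+10-2, 18+4-2, 39+0) = 42
One optimal plan: pieces 3 + 3 (1 cut) → 44 − 2 = 42.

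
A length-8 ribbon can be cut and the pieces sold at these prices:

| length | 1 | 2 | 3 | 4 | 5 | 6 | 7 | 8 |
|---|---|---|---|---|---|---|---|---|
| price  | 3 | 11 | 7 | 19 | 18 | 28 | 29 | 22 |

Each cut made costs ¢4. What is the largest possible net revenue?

35

Let r[k] be the best obtainable value from length k. For each k, try every first piece i and keep the best of price[i] + r[k−i] minus the 4 cut fee when i<k.
r[1] = 3
r[2] = 11
r[3] = 10  (first piece 1, then r[2]=11)
r[4] = 19
r[5] = 18  (first piece 1, then r[4]=19)
r[6] = 28
r[7] = 29
r[8] = 35  (first piece 2, then r[6]=28)
One optimal plan: pieces 6 + 2 (1 cut) → ¢39 − ¢4 = ¢35.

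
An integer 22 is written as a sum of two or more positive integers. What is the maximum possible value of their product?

2916

Fill P[k] for k=2..22: at each k try every first piece i and multiply by the better of (k−i) uncut or P[k−i].
P[2] = 1*max(1,0) = 1*1 = 1
P[3] = max(1*2, 2*1) = 2
P[4] = max(1*3, 2*2, 3*1) = 4
P[5] = max(1*4, 2*3, 3*2, 4*1) = 6
P[6] = max(1*6, 2*4, 3*3, 4*2, 5*1) = 9
P[7] = max(1*9, 2*6, 3*4, 4*3, 5*2, 6*1) = 12
P[8] = max(1*12, 2*9, 3*6, …, 6*2, 7*1) = 18
P[9] = max(1*18, 2*12, 3*9, …, 7*2, 8*1) = 27
P[10] = max(1*27, 2*18, 3*12, …, 8*2, 9*1) = 36
P[11] = max(1*36, 2*27, 3*18, …, 9*2, 10*1) = 54
P[12] = max(1*54, 2*36, 3*27, …, 10*2, 11*1) = 81
P[13] = max(1*81, 2*54, 3*36, …, 11*2, 12*1) = 108
P[14] = max(1*108, 2*81, 3*54, …, 12*2, 13*1) = 162
P[15] = max(1*162, 2*108, 3*81, …, 13*2, 14*1) = 243
P[16] = max(1*243, 2*162, 3*108, …, 14*2, 15*1) = 324
P[17] = max(1*324, 2*243, 3*162, …, 15*2, 16*1) = 486
P[18] = max(1*486, 2*324, 3*243, …, 16*2, 17*1) = 729
P[19] = max(1*729, 2*486, 3*324, …, 17*2, 18*1) = 972
P[20] = max(1*972, 2*729, 3*486, …, 18*2, 19*1) = 1458
P[21] = max(1*1458, 2*972, 3*729, …, 19*2, 20*1) = 2187
P[22] = max(1*2187, 2*1458, 3*972, …, 20*2, 21*1) = 2916
One optimal split: 3 + 3 + 3 + 3 + 3 + 3 + 2 + 2; product 3*3*3*3*3*3*2*2 = 2916.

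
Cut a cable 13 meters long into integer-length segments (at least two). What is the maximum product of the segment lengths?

108

Let m[k] be the best product for length k (with at least one cut). For each first piece i, the rest contributes max(k−i, m[k−i]).
m[2] = 1·max(1,0) = 1·1 = 1
m[3] = 1·max(2,1) = 1·2 = 2
m[4] = 2·max(2,1) = 2·2 = 4
m[5] = 2·max(3,2) = 2·3 = 6
m[6] = 3·max(3,2) = 3·3 = 9
m[7] = 2·max(5,6) = 2·6 = 12
m[8] = 2·max(6,9) = 2·9 = 18
m[9] = 3·max(6,9) = 3·9 = 27
m[10] = 2·max(8,18) = 2·18 = 36
m[11] = 2·max(9,27) = 2·27 = 54
m[12] = 3·max(9,27) = 3·27 = 81
m[13] = 2·max(11,54) = 2·54 = 108
One optimal split: 3 + 3 + 3 + 2 + 2; product 3·3·3·2·2 = 108.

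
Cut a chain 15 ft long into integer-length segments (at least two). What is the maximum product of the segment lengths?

243

Let prod[k] be the best product for length k (with at least one cut). For each first piece i, the rest contributes max(k−i, prod[k−i]).
prod[2] = 1*max(1,0) = 1*1 = 1
prod[3] = 1*max(2,1) = 1*2 = 2
prod[4] = 2*max(2,1) = 2*2 = 4
prod[5] = 2*max(3,2) = 2*3 = 6
prod[6] = 3*max(3,2) = 3*3 = 9
prod[7] = 2*max(5,6) = 2*6 = 12
prod[8] = 2*max(6,9) = 2*9 = 18
prod[9] = 3*max(6,9) = 3*9 = 27
prod[10] = 2*max(8,18) = 2*18 = 36
prod[11] = 2*max(9,27) = 2*27 = 54
prod[12] = 3*max(9,27) = 3*27 = 81
prod[13] = 2*max(11,54) = 2*54 = 108
prod[14] = 2*max(12,81) = 2*81 = 162
prod[15] = 3*max(12,81) = 3*81 = 243
One optimal split: 3 + 3 + 3 + 3 + 3; product 3*3*3*3*3 = 243.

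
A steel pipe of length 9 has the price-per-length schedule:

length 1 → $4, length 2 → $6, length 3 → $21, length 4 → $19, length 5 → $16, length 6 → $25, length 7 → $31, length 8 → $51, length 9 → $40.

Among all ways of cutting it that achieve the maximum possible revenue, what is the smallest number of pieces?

3

Let r[k] be the best obtainable value from length k. For each k, try every first piece i and keep the best of price[i] + r[k−i].
r[1] = 4
r[2] = 8  (first piece 1, then r[1]=4)
r[3] = 21
r[4] = 25  (first piece 1, then r[3]=21)
r[5] = 29  (first piece 1, then r[4]=25)
r[6] = 42  (first piece 3, then r[3]=21)
r[7] = 46  (first piece 1, then r[6]=42)
r[8] = 51
r[9] = 63  (first piece 3, then r[6]=42)
Maximum revenue is $63.
Now minimize piece count subject to staying optimal: for each k, pieces[k] = 1 + min over i with p[i]+r[k−i]=r[k] of pieces[k−i].
pieces[6] = 2
pieces[7] = 3
pieces[8] = 1
pieces[9] = 3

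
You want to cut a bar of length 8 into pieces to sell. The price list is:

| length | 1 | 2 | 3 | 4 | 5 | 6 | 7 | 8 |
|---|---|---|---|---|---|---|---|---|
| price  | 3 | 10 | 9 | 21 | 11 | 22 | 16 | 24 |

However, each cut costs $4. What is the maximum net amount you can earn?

Consider every possible first cut. net[k] is the best of p[i]+net[k−i] over all sellable i≤k, charging 4 whenever i<k.
net[1] = 3
net[2] = 10
net[3] = 9  (first piece 1, then net[2]=10)
net[4] = 21
net[5] = 20  (first piece 1, then net[4]=21)
net[6] = 27  (first piece 2, then net[4]=21)
net[7] = 26  (first piece 1, then net[6]=27)
net[8] = 38  (first piece 4, then net[4]=21)
One optimal plan: pieces 4 + 4 (1 cut) → $42 − $4 = $38.

38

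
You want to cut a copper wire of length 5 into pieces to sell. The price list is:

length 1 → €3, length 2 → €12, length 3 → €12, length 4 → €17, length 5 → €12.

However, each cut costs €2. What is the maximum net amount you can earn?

Let net[k] be the best obtainable value from length k. For each k, try every first piece i and keep the best of price[i] + net[k−i] minus the 2 cut fee when i<k.
net[1] = 3
net[2] = max(3+3-2, 12+0) = 12
net[3] = max(3+12-2, 12+3-2, 12+0) = 13
net[4] = max(3+13-2, 12+12-2, 12+3-2, 17+0) = 22
net[5] = max(3+22-2, 12+13-2, 12+12-2, 17+3-2, 12+0) = 23
One optimal plan: pieces 2 + 2 + 1 (2 cuts) → €27 − €4 = €23.

23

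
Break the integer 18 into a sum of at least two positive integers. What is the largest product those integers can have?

Fill prod[k] for k=2..18: at each k try every first piece i and multiply by the better of (k−i) uncut or prod[k−i].
prod[2] = 1×max(1,0) = 1×1 = 1
prod[3] = 1×max(2,1) = 1×2 = 2
prod[4] = 2×max(2,1) = 2×2 = 4
prod[5] = 2×max(3,2) = 2×3 = 6
prod[6] = 3×max(3,2) = 3×3 = 9
prod[7] = 2×max(5,6) = 2×6 = 12
prod[8] = 2×max(6,9) = 2×9 = 18
prod[9] = 3×max(6,9) = 3×9 = 27
prod[10] = 2×max(8,18) = 2×18 = 36
prod[11] = 2×max(9,27) = 2×27 = 54
prod[12] = 3×max(9,27) = 3×27 = 81
prod[13] = 2×max(11,54) = 2×54 = 108
prod[14] = 2×max(12,81) = 2×81 = 162
prod[15] = 3×max(12,81) = 3×81 = 243
prod[16] = 2×max(14,162) = 2×162 = 324
prod[17] = 2×max(15,243) = 2×243 = 486
prod[18] = 3×max(15,243) = 3×243 = 729
One optimal split: 3 + 3 + 3 + 3 + 3 + 3; product 3×3×3×3×3×3 = 729.

729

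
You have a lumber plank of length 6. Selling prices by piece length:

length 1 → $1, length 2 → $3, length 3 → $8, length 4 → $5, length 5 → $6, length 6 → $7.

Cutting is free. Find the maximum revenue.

Let v[k] be the best obtainable value from length k. For each k, try every first piece i and keep the best of price[i] + v[k−i].
v[1] = 1
v[2] = max(1+1, 3+0) = 3
v[3] = max(1+3, 3+1, 8+0) = 8
v[4] = max(1+8, 3+3, 8+1, 5+0) = 9
v[5] = max(1+9, 3+8, 8+3, 5+1, 6+0) = 11
v[6] = max(1+11, 3+9, 8+8, 5+3, 6+1, 7+0) = 16
One optimal cutting: 3 + 3 → $8 + $8 = $16.

16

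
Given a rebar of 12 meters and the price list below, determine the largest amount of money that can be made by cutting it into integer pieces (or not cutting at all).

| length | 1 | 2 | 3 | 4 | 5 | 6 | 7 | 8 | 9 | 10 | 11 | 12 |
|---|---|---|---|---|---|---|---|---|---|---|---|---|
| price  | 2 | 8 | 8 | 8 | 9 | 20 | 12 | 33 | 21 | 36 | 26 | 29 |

49

Build R[k] bottom-up: R[k] = max over allowed piece i of (p[i] + R[k−i]).
R[1] = 2
R[2] = 8
R[3] = 10  (first piece 1, then R[2]=8)
R[4] = 16  (first piece 2, then R[2]=8)
R[5] = 18  (first piece 1, then R[4]=16)
R[6] = 24  (first piece 2, then R[4]=16)
R[7] = 26  (first piece 1, then R[6]=24)
R[8] = 33
R[9] = 35  (first piece 1, then R[8]=33)
R[10] = 41  (first piece 2, then R[8]=33)
R[11] = 43  (first piece 1, then R[10]=41)
R[12] = 49  (first piece 2, then R[10]=41)
One optimal cutting: 8 + 2 + 2 → ₹33 + ₹8 + ₹8 = ₹49.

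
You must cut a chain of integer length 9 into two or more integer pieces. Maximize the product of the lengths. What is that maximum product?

Define prod[k] = max over 1≤i<k of i · max(k−i, prod[k−i]); the inner max lets the remainder stay uncut if that's better.
prod[2] = 1×max(1,0) = 1×1 = 1
prod[3] = 1×max(2,1) = 1×2 = 2
prod[4] = 2×max(2,1) = 2×2 = 4
prod[5] = 2×max(3,2) = 2×3 = 6
prod[6] = 3×max(3,2) = 3×3 = 9
prod[7] = 2×max(5,6) = 2×6 = 12
prod[8] = 2×max(6,9) = 2×9 = 18
prod[9] = 3×max(6,9) = 3×9 = 27
One optimal split: 3 + 3 + 3; product 3×3×3 = 27.

27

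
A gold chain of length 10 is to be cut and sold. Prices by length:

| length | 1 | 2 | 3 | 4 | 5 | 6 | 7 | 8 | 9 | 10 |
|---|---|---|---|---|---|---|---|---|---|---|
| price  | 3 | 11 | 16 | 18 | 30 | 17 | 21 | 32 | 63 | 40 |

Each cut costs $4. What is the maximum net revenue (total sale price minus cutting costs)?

62

Build net[k] bottom-up: net[k] = max over allowed piece i of (p[i] + net[k−i]) − 4 per cut.
net[1] = 3
net[2] = max(3+3-4, 11+0) = 11
net[3] = max(3+11-4, 11+3-4, 16+0) = 16
net[4] = max(3+16-4, 11+11-4, 16+3-4, 18+0) = 18
net[5] = max(3+18-4, 11+16-4, 16+11-4, 18+3-4, 30+0) = 30
net[6] = max(3+30-4, 11+18-4, 16+16-4, 18+11-4, 30+3-4, 17+0) = 29
net[7] = max(3+29-4, 11+30-4, 16+18-4, …, 17+3-4, 21+0) = 37
net[8] = max(3+37-4, 11+29-4, 16+30-4, …, 21+3-4, 32+0) = 42
net[9] = max(3+42-4, 11+37-4, 16+29-4, …, 32+3-4, 63+0) = 63
net[10] = max(3+63-4, 11+42-4, 16+37-4, …, 63+3-4, 40+0) = 62
One optimal plan: pieces 9 + 1 (1 cut) → $66 − $4 = $62.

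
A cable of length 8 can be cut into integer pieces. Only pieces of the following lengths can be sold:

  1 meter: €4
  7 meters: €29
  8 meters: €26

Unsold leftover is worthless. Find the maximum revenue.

Build best[k] bottom-up: best[k] = max over allowed piece i of (p[i] + best[k−i]).
best[1] = 4
best[2] = 8  (first piece 1, then best[1]=4)
best[3] = 12  (first piece 1, then best[2]=8)
best[4] = 16  (first piece 1, then best[3]=12)
best[5] = 20  (first piece 1, then best[4]=16)
best[6] = 24  (first piece 1, then best[5]=20)
best[7] = max(4+24, 29+0) = 29
best[8] = max(4+29, 29+4, 26+0) = 33
One optimal cutting: 7 + 1 → €33.

33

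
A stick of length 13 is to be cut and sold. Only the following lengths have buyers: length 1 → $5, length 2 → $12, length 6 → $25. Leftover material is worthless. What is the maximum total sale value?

77

Consider every possible first cut. f[k] is the best of p[i]+f[k−i] over all sellable i≤k.
f[1] = 5
f[2] = 12
f[3] = 17  (first piece 1, then f[2]=12)
f[4] = 24  (first piece 2, then f[2]=12)
f[5] = 29  (first piece 1, then f[4]=24)
f[6] = 36  (first piece 2, then f[4]=24)
f[7] = 41  (first piece 1, then f[6]=36)
f[8] = 48  (first piece 2, then f[6]=36)
f[9] = 53  (first piece 1, then f[8]=48)
f[10] = 60  (first piece 2, then f[8]=48)
f[11] = 65  (first piece 1, then f[10]=60)
f[12] = 72  (first piece 2, then f[10]=60)
f[13] = 77  (first piece 1, then f[12]=72)
One optimal cutting: 2 + 2 + 2 + 2 + 2 + 2 + 1 → $77.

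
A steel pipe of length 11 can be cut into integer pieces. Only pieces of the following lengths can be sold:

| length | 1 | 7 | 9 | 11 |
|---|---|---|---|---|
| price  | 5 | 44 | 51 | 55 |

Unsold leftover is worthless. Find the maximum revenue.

64

Consider every possible first cut. f[k] is the best of p[i]+f[k−i] over all sellable i≤k.
f[1] = 5
f[2] = 10  (first piece 1, then f[1]=5)
f[3] = 15  (first piece 1, then f[2]=10)
f[4] = 20  (first piece 1, then f[3]=15)
f[5] = 25  (first piece 1, then f[4]=20)
f[6] = 30  (first piece 1, then f[5]=25)
f[7] = max(5+30, 44+0) = 44
f[8] = max(5+44, 44+5) = 49
f[9] = max(5+49, 44+10, 51+0) = 54
f[10] = max(5+54, 44+15, 51+5) = 59
f[11] = max(5+59, 44+20, 51+10, 55+0) = 64
One optimal cutting: 7 + 1 + 1 + 1 + 1 → $64.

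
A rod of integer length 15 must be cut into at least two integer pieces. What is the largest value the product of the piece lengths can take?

Define f[k] = max over 1≤i<k of i · max(k−i, f[k−i]); the inner max lets the remainder stay uncut if that's better.
f[2] = 1*max(1,0) = 1*1 = 1
f[3] = max(1*2, 2*1) = 2
f[4] = max(1*3, 2*2, 3*1) = 4
f[5] = max(1*4, 2*3, 3*2, 4*1) = 6
f[6] = max(1*6, 2*4, 3*3, 4*2, 5*1) = 9
f[7] = max(1*9, 2*6, 3*4, 4*3, 5*2, 6*1) = 12
f[8] = max(1*12, 2*9, 3*6, …, 6*2, 7*1) = 18
f[9] = max(1*18, 2*12, 3*9, …, 7*2, 8*1) = 27
f[10] = max(1*27, 2*18, 3*12, …, 8*2, 9*1) = 36
f[11] = max(1*36, 2*27, 3*18, …, 9*2, 10*1) = 54
f[12] = max(1*54, 2*36, 3*27, …, 10*2, 11*1) = 81
f[13] = max(1*81, 2*54, 3*36, …, 11*2, 12*1) = 108
f[14] = max(1*108, 2*81, 3*54, …, 12*2, 13*1) = 162
f[15] = max(1*162, 2*108, 3*81, …, 13*2, 14*1) = 243
One optimal split: 3 + 3 + 3 + 3 + 3; product 3*3*3*3*3 = 243.

243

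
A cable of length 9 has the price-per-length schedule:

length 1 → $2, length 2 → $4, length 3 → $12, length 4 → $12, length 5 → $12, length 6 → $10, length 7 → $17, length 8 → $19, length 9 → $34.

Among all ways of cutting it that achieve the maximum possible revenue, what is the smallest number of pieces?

Build r[k] bottom-up: r[k] = max over allowed piece i of (p[i] + r[k−i]).
r[1] = 2
r[2] = max(2+2, 4+0) = 4
r[3] = max(2+4, 4+2, 12+0) = 12
r[4] = max(2+12, 4+4, 12+2, 12+0) = 14
r[5] = max(2+14, 4+12, 12+4, 12+2, 12+0) = 16
r[6] = max(2+16, 4+14, 12+12, 12+4, 12+2, 10+0) = 24
r[7] = max(2+24, 4+16, 12+14, …, 10+2, 17+0) = 26
r[8] = max(2+26, 4+24, 12+16, …, 17+2, 19+0) = 28
r[9] = max(2+28, 4+26, 12+24, …, 19+2, 34+0) = 36
Maximum revenue is $36.
Now minimize piece count subject to staying optimal: for each k, pieces[k] = 1 + min over i with p[i]+r[k−i]=r[k] of pieces[k−i].
pieces[6] = 2
pieces[7] = 3
pieces[8] = 3
pieces[9] = 3

3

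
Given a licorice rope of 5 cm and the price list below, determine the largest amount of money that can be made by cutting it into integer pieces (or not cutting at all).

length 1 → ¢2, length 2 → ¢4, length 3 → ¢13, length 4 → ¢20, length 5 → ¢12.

Consider every possible first cut. v[k] is the best of p[i]+v[k−i] over all sellable i≤k.
v[1] = 2
v[2] = 4  (first piece 1, then v[1]=2)
v[3] = 13
v[4] = 20
v[5] = 22  (first piece 1, then v[4]=20)
One optimal cutting: 4 + 1 → ¢20 + ¢2 = ¢22.

22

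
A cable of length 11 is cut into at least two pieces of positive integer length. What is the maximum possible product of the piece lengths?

Define m[k] = max over 1≤i<k of i · max(k−i, m[k−i]); the inner max lets the remainder stay uncut if that's better.
m[2] = 1*max(1,0) = 1*1 = 1
m[3] = 1*max(2,1) = 1*2 = 2
m[4] = 2*max(2,1) = 2*2 = 4
m[5] = 2*max(3,2) = 2*3 = 6
m[6] = 3*max(3,2) = 3*3 = 9
m[7] = 2*max(5,6) = 2*6 = 12
m[8] = 2*max(6,9) = 2*9 = 18
m[9] = 3*max(6,9) = 3*9 = 27
m[10] = 2*max(8,18) = 2*18 = 36
m[11] = 2*max(9,27) = 2*27 = 54
One optimal split: 3 + 3 + 3 + 2; product 3*3*3*2 = 54.

54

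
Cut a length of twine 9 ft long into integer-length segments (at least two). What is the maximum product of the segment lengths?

Fill m[k] for k=2..9: at each k try every first piece i and multiply by the better of (k−i) uncut or m[k−i].
m[2] = 1*max(1,0) = 1*1 = 1
m[3] = max(1*2, 2*1) = 2
m[4] = max(1*3, 2*2, 3*1) = 4
m[5] = max(1*4, 2*3, 3*2, 4*1) = 6
m[6] = max(1*6, 2*4, 3*3, 4*2, 5*1) = 9
m[7] = max(1*9, 2*6, 3*4, 4*3, 5*2, 6*1) = 12
m[8] = max(1*12, 2*9, 3*6, …, 6*2, 7*1) = 18
m[9] = max(1*18, 2*12, 3*9, …, 7*2, 8*1) = 27
One optimal split: 3 + 3 + 3; product 3*3*3 = 27.

27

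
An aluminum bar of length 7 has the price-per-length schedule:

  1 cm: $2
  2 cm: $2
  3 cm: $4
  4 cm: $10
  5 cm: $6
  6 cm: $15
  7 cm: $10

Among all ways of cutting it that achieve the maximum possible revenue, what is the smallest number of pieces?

2

Let r[k] be the best obtainable value from length k. For each k, try every first piece i and keep the best of price[i] + r[k−i].
r[1] = 2
r[2] = 4  (first piece 1, then r[1]=2)
r[3] = 6  (first piece 1, then r[2]=4)
r[4] = 10
r[5] = 12  (first piece 1, then r[4]=10)
r[6] = 15
r[7] = 17  (first piece 1, then r[6]=15)
Maximum revenue is $17.
Now minimize piece count subject to staying optimal: for each k, pieces[k] = 1 + min over i with p[i]+r[k−i]=r[k] of pieces[k−i].
pieces[4] = 1
pieces[5] = 2
pieces[6] = 1
pieces[7] = 2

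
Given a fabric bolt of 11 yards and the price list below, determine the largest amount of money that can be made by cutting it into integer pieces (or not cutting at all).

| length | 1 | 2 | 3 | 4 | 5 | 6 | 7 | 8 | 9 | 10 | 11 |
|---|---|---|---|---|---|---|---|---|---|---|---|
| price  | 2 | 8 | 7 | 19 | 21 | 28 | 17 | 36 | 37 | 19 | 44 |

49

Consider every possible first cut. v[k] is the best of p[i]+v[k−i] over all sellable i≤k.
v[1] = 2
v[2] = 8
v[3] = 10  (first piece 1, then v[2]=8)
v[4] = 19
v[5] = 21  (first piece 1, then v[4]=19)
v[6] = 28
v[7] = 30  (first piece 1, then v[6]=28)
v[8] = 38  (first piece 4, then v[4]=19)
v[9] = 40  (first piece 1, then v[8]=38)
v[10] = 47  (first piece 4, then v[6]=28)
v[11] = 49  (first piece 1, then v[10]=47)
One optimal cutting: 6 + 4 + 1 → $28 + $19 + $2 = $49.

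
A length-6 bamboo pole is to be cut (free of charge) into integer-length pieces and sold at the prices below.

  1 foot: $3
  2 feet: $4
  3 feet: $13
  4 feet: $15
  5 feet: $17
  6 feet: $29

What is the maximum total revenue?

Build r[k] bottom-up: r[k] = max over allowed piece i of (p[i] + r[k−i]).
r[1] = 3
r[2] = 6  (first piece 1, then r[1]=3)
r[3] = 13
r[4] = 16  (first piece 1, then r[3]=13)
r[5] = 19  (first piece 1, then r[4]=16)
r[6] = 29
Best is to sell the whole 6-foot piece uncut for $29.

29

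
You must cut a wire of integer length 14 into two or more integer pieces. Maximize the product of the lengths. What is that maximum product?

162

Let m[k] be the best product for length k (with at least one cut). For each first piece i, the rest contributes max(k−i, m[k−i]).
m[2] = 1·max(1,0) = 1·1 = 1
m[3] = 1·max(2,1) = 1·2 = 2
m[4] = 2·max(2,1) = 2·2 = 4
m[5] = 2·max(3,2) = 2·3 = 6
m[6] = 3·max(3,2) = 3·3 = 9
m[7] = 2·max(5,6) = 2·6 = 12
m[8] = 2·max(6,9) = 2·9 = 18
m[9] = 3·max(6,9) = 3·9 = 27
m[10] = 2·max(8,18) = 2·18 = 36
m[11] = 2·max(9,27) = 2·27 = 54
m[12] = 3·max(9,27) = 3·27 = 81
m[13] = 2·max(11,54) = 2·54 = 108
m[14] = 2·max(12,81) = 2·81 = 162
One optimal split: 3 + 3 + 3 + 3 + 2; product 3·3·3·3·2 = 162.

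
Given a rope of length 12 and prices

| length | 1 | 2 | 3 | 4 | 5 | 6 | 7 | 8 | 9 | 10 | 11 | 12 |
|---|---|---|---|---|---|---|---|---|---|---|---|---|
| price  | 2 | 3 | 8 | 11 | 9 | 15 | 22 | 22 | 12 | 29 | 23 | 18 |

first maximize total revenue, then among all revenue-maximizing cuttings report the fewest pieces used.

3

Build r[k] bottom-up: r[k] = max over allowed piece i of (p[i] + r[k−i]).
r[1] = 2
r[2] = max(2+2, 3+0) = 4
r[3] = max(2+4, 3+2, 8+0) = 8
r[4] = max(2+8, 3+4, 8+2, 11+0) = 11
r[5] = max(2+11, 3+8, 8+4, 11+2, 9+0) = 13
r[6] = max(2+13, 3+11, 8+8, 11+4, 9+2, 15+0) = 16
r[7] = max(2+16, 3+13, 8+11, …, 15+2, 22+0) = 22
r[8] = max(2+22, 3+16, 8+13, …, 22+2, 22+0) = 24
r[9] = max(2+24, 3+22, 8+16, …, 22+2, 12+0) = 26
r[10] = max(2+26, 3+24, 8+22, …, 12+2, 29+0) = 30
r[11] = max(2+30, 3+26, 8+24, …, 29+2, 23+0) = 33
r[12] = max(2+33, 3+30, 8+26, …, 23+2, 18+0) = 35
Maximum revenue is 35.
Now minimize piece count subject to staying optimal: for each k, pieces[k] = 1 + min over i with p[i]+r[k−i]=r[k] of pieces[k−i].
pieces[9] = 3
pieces[10] = 2
pieces[11] = 2
pieces[12] = 3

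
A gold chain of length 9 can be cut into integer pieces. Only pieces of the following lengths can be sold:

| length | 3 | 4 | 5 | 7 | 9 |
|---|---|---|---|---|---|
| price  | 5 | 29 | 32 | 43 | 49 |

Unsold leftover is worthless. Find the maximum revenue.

61

Let f[k] be the best obtainable value from length k. For each k, try every first piece i and keep the best of price[i] + f[k−i].
f[1] = 0
f[2] = 0
f[3] = 5
f[4] = max(5+0, 29+0) = 29
f[5] = max(5+0, 29+0, 32+0) = 32
f[6] = max(5+5, 29+0, 32+0) = 32
f[7] = max(5+29, 29+5, 32+0, 43+0) = 43
f[8] = max(5+32, 29+29, 32+5, 43+0) = 58
f[9] = max(5+32, 29+32, 32+29, 43+0, 49+0) = 61
One optimal cutting: 5 + 4 → $61.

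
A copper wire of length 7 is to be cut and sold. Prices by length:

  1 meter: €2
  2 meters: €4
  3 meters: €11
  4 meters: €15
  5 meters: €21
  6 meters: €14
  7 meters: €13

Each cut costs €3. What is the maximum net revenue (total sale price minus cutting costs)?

23

Build r[k] bottom-up: r[k] = max over allowed piece i of (p[i] + r[k−i]) − 3 per cut.
r[1] = 2
r[2] = max(2+2-3, 4+0) = 4
r[3] = max(2+4-3, 4+2-3, 11+0) = 11
r[4] = max(2+11-3, 4+4-3, 11+2-3, 15+0) = 15
r[5] = max(2+15-3, 4+11-3, 11+4-3, 15+2-3, 21+0) = 21
r[6] = max(2+21-3, 4+15-3, 11+11-3, 15+4-3, 21+2-3, 14+0) = 20
r[7] = max(2+20-3, 4+21-3, 11+15-3, …, 14+2-3, 13+0) = 23
One optimal plan: pieces 4 + 3 (1 cut) → €26 − €3 = €23.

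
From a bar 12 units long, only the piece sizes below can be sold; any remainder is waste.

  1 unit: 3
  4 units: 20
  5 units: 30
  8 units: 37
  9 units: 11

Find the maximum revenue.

Consider every possible first cut. best[k] is the best of p[i]+best[k−i] over all sellable i≤k.
best[1] = 3
best[2] = 6  (first piece 1, then best[1]=3)
best[3] = 9  (first piece 1, then best[2]=6)
best[4] = max(3+9, 20+0) = 20
best[5] = max(3+20, 20+3, 30+0) = 30
best[6] = max(3+30, 20+6, 30+3) = 33
best[7] = max(3+33, 20+9, 30+6) = 36
best[8] = max(3+36, 20+20, 30+9, 37+0) = 40
best[9] = max(3+40, 20+30, 30+20, 37+3, 11+0) = 50
best[10] = max(3+50, 20+33, 30+30, 37+6, 11+3) = 60
best[11] = max(3+60, 20+36, 30+33, 37+9, 11+6) = 63
best[12] = max(3+63, 20+40, 30+36, 37+20, 11+9) = 66
One optimal cutting: 5 + 5 + 1 + 1 → 66.

66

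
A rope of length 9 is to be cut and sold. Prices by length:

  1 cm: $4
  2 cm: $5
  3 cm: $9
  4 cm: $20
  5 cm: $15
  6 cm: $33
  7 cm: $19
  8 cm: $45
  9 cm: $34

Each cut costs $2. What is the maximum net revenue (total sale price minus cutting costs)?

47

Let net[k] be the best obtainable value from length k. For each k, try every first piece i and keep the best of price[i] + net[k−i] minus the 2 cut fee when i<k.
net[1] = 4
net[2] = max(4+4-2, 5+0) = 6
net[3] = max(4+6-2, 5+4-2, 9+0) = 9
net[4] = max(4+9-2, 5+6-2, 9+4-2, 20+0) = 20
net[5] = max(4+20-2, 5+9-2, 9+6-2, 20+4-2, 15+0) = 22
net[6] = max(4+22-2, 5+20-2, 9+9-2, 20+6-2, 15+4-2, 33+0) = 33
net[7] = max(4+33-2, 5+22-2, 9+20-2, …, 33+4-2, 19+0) = 35
net[8] = max(4+35-2, 5+33-2, 9+22-2, …, 19+4-2, 45+0) = 45
net[9] = max(4+45-2, 5+35-2, 9+33-2, …, 45+4-2, 34+0) = 47
One optimal plan: pieces 8 + 1 (1 cut) → $49 − $2 = $47.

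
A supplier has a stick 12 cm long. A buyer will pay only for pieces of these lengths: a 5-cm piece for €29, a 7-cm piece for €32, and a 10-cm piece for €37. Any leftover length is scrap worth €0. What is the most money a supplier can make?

61

Let best[k] be the best obtainable value from length k. For each k, try every first piece i and keep the best of price[i] + best[k−i].
best[1] = 0
best[2] = 0
best[3] = 0
best[4] = 0
best[5] = 29
best[6] = 29
best[7] = 32
best[8] = 32
best[9] = 32
best[10] = 58  (first piece 5, then best[5]=29)
best[11] = 58
best[12] = 61  (first piece 5, then best[7]=32)
One optimal cutting: 7 + 5 → €61.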